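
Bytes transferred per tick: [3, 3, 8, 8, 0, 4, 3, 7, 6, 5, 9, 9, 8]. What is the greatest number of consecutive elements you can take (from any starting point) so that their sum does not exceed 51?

10

[3] sum 3 len 1
[3, 3] sum 6 len 2
[3, 3, 8] sum 14 len 3
[3, 3, 8, 8] sum 22 len 4
[3, 3, 8, 8, 0] sum 22 len 5
[3, 3, 8, 8, 0, 4] sum 26 len 6
[3, 3, 8, 8, 0, 4, 3] sum 29 len 7
[3, 3, 8, 8, 0, 4, 3, 7] sum 36 len 8
[3, 3, 8, 8, 0, 4, 3, 7, 6] sum 42 len 9
[3, 3, 8, 8, 0, 4, 3, 7, 6, 5] sum 47 len 10
[8, 8, 0, 4, 3, 7, 6, 5, 9] sum 50 len 9
[8, 0, 4, 3, 7, 6, 5, 9, 9] sum 51 len 9
[0, 4, 3, 7, 6, 5, 9, 9, 8] sum 51 len 9
Longest length seen: 10.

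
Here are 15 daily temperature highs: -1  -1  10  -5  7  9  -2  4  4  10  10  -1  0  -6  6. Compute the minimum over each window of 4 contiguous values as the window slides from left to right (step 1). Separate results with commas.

-1 -1 10 -5 → min -5
-1 10 -5 7 → min -5
10 -5 7 9 → min -5
-5 7 9 -2 → min -5
7 9 -2 4 → min -2
9 -2 4 4 → min -2
-2 4 4 10 → min -2
4 4 10 10 → min 4
4 10 10 -1 → min -1
10 10 -1 0 → min -1
10 -1 0 -6 → min -6
-1 0 -6 6 → min -6

-5, -5, -5, -5, -2, -2, -2, 4, -1, -1, -6, -6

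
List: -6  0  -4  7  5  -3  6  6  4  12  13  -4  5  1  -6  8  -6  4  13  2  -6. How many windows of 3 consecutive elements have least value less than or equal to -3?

-6 0 -4 → min -6  ≤ -3 ✓
0 -4 7 → min -4  ≤ -3 ✓
-4 7 5 → min -4  ≤ -3 ✓
7 5 -3 → min -3  ≤ -3 ✓
5 -3 6 → min -3  ≤ -3 ✓
-3 6 6 → min -3  ≤ -3 ✓
6 6 4 → min 4
6 4 12 → min 4
4 12 13 → min 4
12 13 -4 → min -4  ≤ -3 ✓
13 -4 5 → min -4  ≤ -3 ✓
-4 5 1 → min -4  ≤ -3 ✓
5 1 -6 → min -6  ≤ -3 ✓
1 -6 8 → min -6  ≤ -3 ✓
-6 8 -6 → min -6  ≤ -3 ✓
8 -6 4 → min -6  ≤ -3 ✓
-6 4 13 → min -6  ≤ -3 ✓
4 13 2 → min 2
13 2 -6 → min -6  ≤ -3 ✓
15 windows satisfy the condition.

15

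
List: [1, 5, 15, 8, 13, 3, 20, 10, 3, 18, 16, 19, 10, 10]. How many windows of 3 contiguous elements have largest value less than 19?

1 5 15 → max 15  < 19 ✓
5 15 8 → max 15  < 19 ✓
15 8 13 → max 15  < 19 ✓
8 13 3 → max 13  < 19 ✓
13 3 20 → max 20
3 20 10 → max 20
20 10 3 → max 20
10 3 18 → max 18  < 19 ✓
3 18 16 → max 18  < 19 ✓
18 16 19 → max 19
16 19 10 → max 19
19 10 10 → max 19
6 windows satisfy the condition.

6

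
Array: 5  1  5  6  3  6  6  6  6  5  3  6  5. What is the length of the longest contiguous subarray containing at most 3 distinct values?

11

add 5: window [5] (1 distinct), len 1
add 1: window [5, 1] (2 distinct), len 2
add 5: window [5, 1, 5] (2 distinct), len 3
add 6: window [5, 1, 5, 6] (3 distinct), len 4
add 3: window [5, 6, 3] (3 distinct), len 3
add 6: window [5, 6, 3, 6] (3 distinct), len 4
add 6: window [5, 6, 3, 6, 6] (3 distinct), len 5
add 6: window [5, 6, 3, 6, 6, 6] (3 distinct), len 6
add 6: window [5, 6, 3, 6, 6, 6, 6] (3 distinct), len 7
add 5: window [5, 6, 3, 6, 6, 6, 6, 5] (3 distinct), len 8
add 3: window [5, 6, 3, 6, 6, 6, 6, 5, 3] (3 distinct), len 9
add 6: window [5, 6, 3, 6, 6, 6, 6, 5, 3, 6] (3 distinct), len 10
add 5: window [5, 6, 3, 6, 6, 6, 6, 5, 3, 6, 5] (3 distinct), len 11
Longest length with ≤3 distinct: 11.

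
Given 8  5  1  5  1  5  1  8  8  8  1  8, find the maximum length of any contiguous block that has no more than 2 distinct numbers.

add 8: window [8] (1 distinct), len 1
add 5: window [8, 5] (2 distinct), len 2
add 1: window [5, 1] (2 distinct), len 2
add 5: window [5, 1, 5] (2 distinct), len 3
add 1: window [5, 1, 5, 1] (2 distinct), len 4
add 5: window [5, 1, 5, 1, 5] (2 distinct), len 5
add 1: window [5, 1, 5, 1, 5, 1] (2 distinct), len 6
add 8: window [1, 8] (2 distinct), len 2
add 8: window [1, 8, 8] (2 distinct), len 3
add 8: window [1, 8, 8, 8] (2 distinct), len 4
add 1: window [1, 8, 8, 8, 1] (2 distinct), len 5
add 8: window [1, 8, 8, 8, 1, 8] (2 distinct), len 6
Longest length with ≤2 distinct: 6.

6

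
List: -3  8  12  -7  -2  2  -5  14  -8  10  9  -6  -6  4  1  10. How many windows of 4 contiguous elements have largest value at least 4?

12

-3 8 12 -7 → max 12  ≥ 4 ✓
8 12 -7 -2 → max 12  ≥ 4 ✓
12 -7 -2 2 → max 12  ≥ 4 ✓
-7 -2 2 -5 → max 2
-2 2 -5 14 → max 14  ≥ 4 ✓
2 -5 14 -8 → max 14  ≥ 4 ✓
-5 14 -8 10 → max 14  ≥ 4 ✓
14 -8 10 9 → max 14  ≥ 4 ✓
-8 10 9 -6 → max 10  ≥ 4 ✓
10 9 -6 -6 → max 10  ≥ 4 ✓
9 -6 -6 4 → max 9  ≥ 4 ✓
-6 -6 4 1 → max 4  ≥ 4 ✓
-6 4 1 10 → max 10  ≥ 4 ✓
12 windows satisfy the condition.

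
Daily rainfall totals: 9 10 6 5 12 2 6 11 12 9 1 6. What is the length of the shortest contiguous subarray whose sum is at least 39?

5

add 9: running sum 9 < 39
add 10: running sum 19 < 39
add 6: running sum 25 < 39
add 5: running sum 30 < 39
add 12: shortest ending here [9, 10, 6, 5, 12] sum 42, len 5
add 2: shortest ending here [9, 10, 6, 5, 12, 2] sum 44, len 6
add 6: shortest ending here [10, 6, 5, 12, 2, 6] sum 41, len 6
add 11: shortest ending here [6, 5, 12, 2, 6, 11] sum 42, len 6
add 12: shortest ending here [12, 2, 6, 11, 12] sum 43, len 5
add 9: shortest ending here [2, 6, 11, 12, 9] sum 40, len 5
add 1: shortest ending here [6, 11, 12, 9, 1] sum 39, len 5
add 6: shortest ending here [11, 12, 9, 1, 6] sum 39, len 5
Shortest qualifying length: 5.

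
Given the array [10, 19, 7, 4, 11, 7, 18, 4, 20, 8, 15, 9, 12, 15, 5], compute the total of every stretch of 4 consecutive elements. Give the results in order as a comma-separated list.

40, 41, 29, 40, 40, 49, 50, 47, 52, 44, 51, 41

10 19 7 4 → sum 40
19 7 4 11 → sum 41
7 4 11 7 → sum 29
4 11 7 18 → sum 40
11 7 18 4 → sum 40
7 18 4 20 → sum 49
18 4 20 8 → sum 50
4 20 8 15 → sum 47
20 8 15 9 → sum 52
8 15 9 12 → sum 44
15 9 12 15 → sum 51
9 12 15 5 → sum 41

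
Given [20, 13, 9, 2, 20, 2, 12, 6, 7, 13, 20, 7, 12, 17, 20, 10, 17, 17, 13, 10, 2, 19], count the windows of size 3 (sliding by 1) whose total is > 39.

9

(20, 13, 9) → sum 42  > 39 ✓
(13, 9, 2) → sum 24
(9, 2, 20) → sum 31
(2, 20, 2) → sum 24
(20, 2, 12) → sum 34
(2, 12, 6) → sum 20
(12, 6, 7) → sum 25
(6, 7, 13) → sum 26
(7, 13, 20) → sum 40  > 39 ✓
(13, 20, 7) → sum 40  > 39 ✓
(20, 7, 12) → sum 39
(7, 12, 17) → sum 36
(12, 17, 20) → sum 49  > 39 ✓
(17, 20, 10) → sum 47  > 39 ✓
(20, 10, 17) → sum 47  > 39 ✓
(10, 17, 17) → sum 44  > 39 ✓
(17, 17, 13) → sum 47  > 39 ✓
(17, 13, 10) → sum 40  > 39 ✓
(13, 10, 2) → sum 25
(10, 2, 19) → sum 31
9 windows satisfy the condition.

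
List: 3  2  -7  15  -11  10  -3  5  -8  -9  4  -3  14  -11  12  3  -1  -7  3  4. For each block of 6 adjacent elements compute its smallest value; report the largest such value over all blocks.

[3, 2, -7, 15, -11, 10] → min -11
[2, -7, 15, -11, 10, -3] → min -11
[-7, 15, -11, 10, -3, 5] → min -11
[15, -11, 10, -3, 5, -8] → min -11
[-11, 10, -3, 5, -8, -9] → min -11
[10, -3, 5, -8, -9, 4] → min -9
[-3, 5, -8, -9, 4, -3] → min -9
[5, -8, -9, 4, -3, 14] → min -9
[-8, -9, 4, -3, 14, -11] → min -11
[-9, 4, -3, 14, -11, 12] → min -11
[4, -3, 14, -11, 12, 3] → min -11
[-3, 14, -11, 12, 3, -1] → min -11
[14, -11, 12, 3, -1, -7] → min -11
[-11, 12, 3, -1, -7, 3] → min -11
[12, 3, -1, -7, 3, 4] → min -7
Largest of these is -7.

-7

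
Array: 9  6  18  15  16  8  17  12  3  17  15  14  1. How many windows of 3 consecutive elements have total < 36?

9 6 18 → sum 33  < 36 ✓
6 18 15 → sum 39
18 15 16 → sum 49
15 16 8 → sum 39
16 8 17 → sum 41
8 17 12 → sum 37
17 12 3 → sum 32  < 36 ✓
12 3 17 → sum 32  < 36 ✓
3 17 15 → sum 35  < 36 ✓
17 15 14 → sum 46
15 14 1 → sum 30  < 36 ✓
5 windows satisfy the condition.

5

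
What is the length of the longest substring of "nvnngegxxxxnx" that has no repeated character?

[n] len 1
[n, v] len 2
[v, n] len 2
[n] len 1
[n, g] len 2
[n, g, e] len 3
[e, g] len 2
[e, g, x] len 3
[x] len 1
[x] len 1
[x] len 1
[x, n] len 2
[n, x] len 2
Longest all-distinct length: 3.

3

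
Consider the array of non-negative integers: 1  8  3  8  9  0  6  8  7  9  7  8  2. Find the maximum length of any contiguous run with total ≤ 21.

Extend to the right; shrink from the left whenever the sum exceeds 21:
[1] sum 1 len 1
[1, 8] sum 9 len 2
[1, 8, 3] sum 12 len 3
[1, 8, 3, 8] sum 20 len 4
[3, 8, 9] sum 20 len 3
[3, 8, 9, 0] sum 20 len 4
[9, 0, 6] sum 15 len 3
[0, 6, 8] sum 14 len 3
[0, 6, 8, 7] sum 21 len 4
[7, 9] sum 16 len 2
[9, 7] sum 16 len 2
[7, 8] sum 15 len 2
[7, 8, 2] sum 17 len 3
Longest length seen: 4.

4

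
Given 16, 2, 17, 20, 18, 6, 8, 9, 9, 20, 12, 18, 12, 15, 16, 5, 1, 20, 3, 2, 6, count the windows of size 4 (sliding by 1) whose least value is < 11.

16 2 17 20 → min 2  < 11 ✓
2 17 20 18 → min 2  < 11 ✓
17 20 18 6 → min 6  < 11 ✓
20 18 6 8 → min 6  < 11 ✓
18 6 8 9 → min 6  < 11 ✓
6 8 9 9 → min 6  < 11 ✓
8 9 9 20 → min 8  < 11 ✓
9 9 20 12 → min 9  < 11 ✓
9 20 12 18 → min 9  < 11 ✓
20 12 18 12 → min 12
12 18 12 15 → min 12
18 12 15 16 → min 12
12 15 16 5 → min 5  < 11 ✓
15 16 5 1 → min 1  < 11 ✓
16 5 1 20 → min 1  < 11 ✓
5 1 20 3 → min 1  < 11 ✓
1 20 3 2 → min 1  < 11 ✓
20 3 2 6 → min 2  < 11 ✓
15 windows satisfy the condition.

15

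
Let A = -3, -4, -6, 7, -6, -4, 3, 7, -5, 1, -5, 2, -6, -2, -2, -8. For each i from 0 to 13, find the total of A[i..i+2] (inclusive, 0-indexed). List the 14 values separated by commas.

[-3, -4, -6] → sum -13
[-4, -6, 7] → sum -3
[-6, 7, -6] → sum -5
[7, -6, -4] → sum -3
[-6, -4, 3] → sum -7
[-4, 3, 7] → sum 6
[3, 7, -5] → sum 5
[7, -5, 1] → sum 3
[-5, 1, -5] → sum -9
[1, -5, 2] → sum -2
[-5, 2, -6] → sum -9
[2, -6, -2] → sum -6
[-6, -2, -2] → sum -10
[-2, -2, -8] → sum -12

-13, -3, -5, -3, -7, 6, 5, 3, -9, -2, -9, -6, -10, -12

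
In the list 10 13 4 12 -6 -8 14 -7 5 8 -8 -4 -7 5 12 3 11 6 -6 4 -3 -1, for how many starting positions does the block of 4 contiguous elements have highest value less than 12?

[10, 13, 4, 12] → max 13
[13, 4, 12, -6] → max 13
[4, 12, -6, -8] → max 12
[12, -6, -8, 14] → max 14
[-6, -8, 14, -7] → max 14
[-8, 14, -7, 5] → max 14
[14, -7, 5, 8] → max 14
[-7, 5, 8, -8] → max 8  < 12 ✓
[5, 8, -8, -4] → max 8  < 12 ✓
[8, -8, -4, -7] → max 8  < 12 ✓
[-8, -4, -7, 5] → max 5  < 12 ✓
[-4, -7, 5, 12] → max 12
[-7, 5, 12, 3] → max 12
[5, 12, 3, 11] → max 12
[12, 3, 11, 6] → max 12
[3, 11, 6, -6] → max 11  < 12 ✓
[11, 6, -6, 4] → max 11  < 12 ✓
[6, -6, 4, -3] → max 6  < 12 ✓
[-6, 4, -3, -1] → max 4  < 12 ✓
8 windows satisfy the condition.

8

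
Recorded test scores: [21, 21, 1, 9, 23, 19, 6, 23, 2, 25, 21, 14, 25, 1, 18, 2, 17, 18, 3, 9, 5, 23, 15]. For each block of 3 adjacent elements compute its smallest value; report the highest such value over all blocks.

14

Window mins for each of the 21 positions:
21 21 1 → min 1
21 1 9 → min 1
1 9 23 → min 1
9 23 19 → min 9
23 19 6 → min 6
19 6 23 → min 6
6 23 2 → min 2
23 2 25 → min 2
2 25 21 → min 2
25 21 14 → min 14
21 14 25 → min 14
14 25 1 → min 1
25 1 18 → min 1
1 18 2 → min 1
18 2 17 → min 2
2 17 18 → min 2
17 18 3 → min 3
18 3 9 → min 3
3 9 5 → min 3
9 5 23 → min 5
5 23 15 → min 5
Highest of these is 14.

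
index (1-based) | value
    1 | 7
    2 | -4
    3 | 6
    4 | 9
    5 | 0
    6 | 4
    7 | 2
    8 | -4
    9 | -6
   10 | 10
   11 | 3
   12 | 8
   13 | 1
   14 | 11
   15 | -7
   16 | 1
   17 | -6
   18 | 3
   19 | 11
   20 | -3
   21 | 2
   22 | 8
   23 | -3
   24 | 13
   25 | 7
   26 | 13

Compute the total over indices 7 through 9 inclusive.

Elements at indices 7..9: 2, -4, -6
sum(2, -4, -6) = -8

-8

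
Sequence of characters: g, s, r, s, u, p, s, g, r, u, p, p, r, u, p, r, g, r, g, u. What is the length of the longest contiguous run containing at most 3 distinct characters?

8

Extend right; when distinct count exceeds 3, shrink from the left:
add g: window [g] (1 distinct), len 1
add s: window [g, s] (2 distinct), len 2
add r: window [g, s, r] (3 distinct), len 3
add s: window [g, s, r, s] (3 distinct), len 4
add u: window [s, r, s, u] (3 distinct), len 4
add p: window [s, u, p] (3 distinct), len 3
add s: window [s, u, p, s] (3 distinct), len 4
add g: window [p, s, g] (3 distinct), len 3
add r: window [s, g, r] (3 distinct), len 3
add u: window [g, r, u] (3 distinct), len 3
add p: window [r, u, p] (3 distinct), len 3
add p: window [r, u, p, p] (3 distinct), len 4
add r: window [r, u, p, p, r] (3 distinct), len 5
add u: window [r, u, p, p, r, u] (3 distinct), len 6
add p: window [r, u, p, p, r, u, p] (3 distinct), len 7
add r: window [r, u, p, p, r, u, p, r] (3 distinct), len 8
add g: window [p, r, g] (3 distinct), len 3
add r: window [p, r, g, r] (3 distinct), len 4
add g: window [p, r, g, r, g] (3 distinct), len 5
add u: window [r, g, r, g, u] (3 distinct), len 5
Longest length with ≤3 distinct: 8.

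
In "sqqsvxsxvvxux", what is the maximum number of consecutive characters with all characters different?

add s: [s] len 1
add q: [s, q] len 2
add q (repeat q, move left end past it): [q] len 1
add s: [q, s] len 2
add v: [q, s, v] len 3
add x: [q, s, v, x] len 4
add s (repeat s, move left end past it): [v, x, s] len 3
add x (repeat x, move left end past it): [s, x] len 2
add v: [s, x, v] len 3
add v (repeat v, move left end past it): [v] len 1
add x: [v, x] len 2
add u: [v, x, u] len 3
add x (repeat x, move left end past it): [u, x] len 2
Longest all-distinct length: 4.

4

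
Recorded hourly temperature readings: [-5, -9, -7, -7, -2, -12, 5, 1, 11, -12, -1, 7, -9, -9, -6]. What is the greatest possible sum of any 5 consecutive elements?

6

Window sums for each of the 11 positions:
(-5, -9, -7, -7, -2) → sum -30
(-9, -7, -7, -2, -12) → sum -37
(-7, -7, -2, -12, 5) → sum -23
(-7, -2, -12, 5, 1) → sum -15
(-2, -12, 5, 1, 11) → sum 3
(-12, 5, 1, 11, -12) → sum -7
(5, 1, 11, -12, -1) → sum 4
(1, 11, -12, -1, 7) → sum 6
(11, -12, -1, 7, -9) → sum -4
(-12, -1, 7, -9, -9) → sum -24
(-1, 7, -9, -9, -6) → sum -18
Greatest of these is 6.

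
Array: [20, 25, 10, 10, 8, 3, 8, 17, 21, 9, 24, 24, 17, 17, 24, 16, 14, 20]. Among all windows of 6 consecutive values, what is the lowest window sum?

Window sums for each of the 13 positions:
(20, 25, 10, 10, 8, 3) → sum 76
(25, 10, 10, 8, 3, 8) → sum 64
(10, 10, 8, 3, 8, 17) → sum 56
(10, 8, 3, 8, 17, 21) → sum 67
(8, 3, 8, 17, 21, 9) → sum 66
(3, 8, 17, 21, 9, 24) → sum 82
(8, 17, 21, 9, 24, 24) → sum 103
(17, 21, 9, 24, 24, 17) → sum 112
(21, 9, 24, 24, 17, 17) → sum 112
(9, 24, 24, 17, 17, 24) → sum 115
(24, 24, 17, 17, 24, 16) → sum 122
(24, 17, 17, 24, 16, 14) → sum 112
(17, 17, 24, 16, 14, 20) → sum 108
Lowest of these is 56.

56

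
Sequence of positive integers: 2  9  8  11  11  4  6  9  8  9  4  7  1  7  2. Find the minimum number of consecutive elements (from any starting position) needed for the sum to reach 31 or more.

add 2: running sum 2 < 31
add 9: running sum 11 < 31
add 8: running sum 19 < 31
add 11: running sum 30 < 31
add 11: shortest ending here [9, 8, 11, 11] sum 39, len 4
add 4: shortest ending here [8, 11, 11, 4] sum 34, len 4
add 6: shortest ending here [11, 11, 4, 6] sum 32, len 4
add 9: shortest ending here [11, 11, 4, 6, 9] sum 41, len 5
add 8: shortest ending here [11, 4, 6, 9, 8] sum 38, len 5
add 9: shortest ending here [6, 9, 8, 9] sum 32, len 4
add 4: shortest ending here [6, 9, 8, 9, 4] sum 36, len 5
add 7: shortest ending here [9, 8, 9, 4, 7] sum 37, len 5
add 1: shortest ending here [9, 8, 9, 4, 7, 1] sum 38, len 6
add 7: shortest ending here [8, 9, 4, 7, 1, 7] sum 36, len 6
add 2: shortest ending here [8, 9, 4, 7, 1, 7, 2] sum 38, len 7
Shortest qualifying length: 4.

4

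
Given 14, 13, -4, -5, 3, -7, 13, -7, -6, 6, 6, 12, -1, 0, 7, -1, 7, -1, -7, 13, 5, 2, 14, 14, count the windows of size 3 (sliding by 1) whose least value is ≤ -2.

[14, 13, -4] → min -4  ≤ -2 ✓
[13, -4, -5] → min -5  ≤ -2 ✓
[-4, -5, 3] → min -5  ≤ -2 ✓
[-5, 3, -7] → min -7  ≤ -2 ✓
[3, -7, 13] → min -7  ≤ -2 ✓
[-7, 13, -7] → min -7  ≤ -2 ✓
[13, -7, -6] → min -7  ≤ -2 ✓
[-7, -6, 6] → min -7  ≤ -2 ✓
[-6, 6, 6] → min -6  ≤ -2 ✓
[6, 6, 12] → min 6
[6, 12, -1] → min -1
[12, -1, 0] → min -1
[-1, 0, 7] → min -1
[0, 7, -1] → min -1
[7, -1, 7] → min -1
[-1, 7, -1] → min -1
[7, -1, -7] → min -7  ≤ -2 ✓
[-1, -7, 13] → min -7  ≤ -2 ✓
[-7, 13, 5] → min -7  ≤ -2 ✓
[13, 5, 2] → min 2
[5, 2, 14] → min 2
[2, 14, 14] → min 2
12 windows satisfy the condition.

12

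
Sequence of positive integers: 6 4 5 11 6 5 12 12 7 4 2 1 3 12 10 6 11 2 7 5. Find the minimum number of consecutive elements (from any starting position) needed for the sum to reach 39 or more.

4

add 6: running sum 6 < 39
add 4: running sum 10 < 39
add 5: running sum 15 < 39
add 11: running sum 26 < 39
add 6: running sum 32 < 39
add 5: running sum 37 < 39
add 12: shortest ending here [5, 11, 6, 5, 12] sum 39, len 5
add 12: shortest ending here [11, 6, 5, 12, 12] sum 46, len 5
add 7: shortest ending here [6, 5, 12, 12, 7] sum 42, len 5
add 4: shortest ending here [5, 12, 12, 7, 4] sum 40, len 5
add 2: shortest ending here [5, 12, 12, 7, 4, 2] sum 42, len 6
add 1: shortest ending here [5, 12, 12, 7, 4, 2, 1] sum 43, len 7
add 3: shortest ending here [12, 12, 7, 4, 2, 1, 3] sum 41, len 7
add 12: shortest ending here [12, 7, 4, 2, 1, 3, 12] sum 41, len 7
add 10: shortest ending here [7, 4, 2, 1, 3, 12, 10] sum 39, len 7
add 6: shortest ending here [7, 4, 2, 1, 3, 12, 10, 6] sum 45, len 8
add 11: shortest ending here [12, 10, 6, 11] sum 39, len 4
add 2: shortest ending here [12, 10, 6, 11, 2] sum 41, len 5
add 7: shortest ending here [12, 10, 6, 11, 2, 7] sum 48, len 6
add 5: shortest ending here [10, 6, 11, 2, 7, 5] sum 41, len 6
Shortest qualifying length: 4.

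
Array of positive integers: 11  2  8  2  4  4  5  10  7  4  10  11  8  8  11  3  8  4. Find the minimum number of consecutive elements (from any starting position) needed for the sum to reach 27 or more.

3

add 11: running sum 11 < 27
add 2: running sum 13 < 27
add 8: running sum 21 < 27
add 2: running sum 23 < 27
add 4: shortest ending here [11, 2, 8, 2, 4] sum 27, len 5
add 4: shortest ending here [11, 2, 8, 2, 4, 4] sum 31, len 6
add 5: shortest ending here [11, 2, 8, 2, 4, 4, 5] sum 36, len 7
add 10: shortest ending here [8, 2, 4, 4, 5, 10] sum 33, len 6
add 7: shortest ending here [4, 4, 5, 10, 7] sum 30, len 5
add 4: shortest ending here [4, 5, 10, 7, 4] sum 30, len 5
add 10: shortest ending here [10, 7, 4, 10] sum 31, len 4
add 11: shortest ending here [7, 4, 10, 11] sum 32, len 4
add 8: shortest ending here [10, 11, 8] sum 29, len 3
add 8: shortest ending here [11, 8, 8] sum 27, len 3
add 11: shortest ending here [8, 8, 11] sum 27, len 3
add 3: shortest ending here [8, 8, 11, 3] sum 30, len 4
add 8: shortest ending here [8, 11, 3, 8] sum 30, len 4
add 4: shortest ending here [8, 11, 3, 8, 4] sum 34, len 5
Shortest qualifying length: 3.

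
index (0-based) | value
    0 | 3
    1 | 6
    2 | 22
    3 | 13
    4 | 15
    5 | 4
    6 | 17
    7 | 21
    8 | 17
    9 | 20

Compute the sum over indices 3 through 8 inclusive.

87

Elements at indices 3..8: 13, 15, 4, 17, 21, 17
sum(13, 15, 4, 17, 21, 17) = 87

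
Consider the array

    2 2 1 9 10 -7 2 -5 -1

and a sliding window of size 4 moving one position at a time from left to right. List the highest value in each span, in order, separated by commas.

Sliding a size-4 window across the 9 values:
2 2 1 9 → max 9
2 1 9 10 → max 10
1 9 10 -7 → max 10
9 10 -7 2 → max 10
10 -7 2 -5 → max 10
-7 2 -5 -1 → max 2

9, 10, 10, 10, 10, 2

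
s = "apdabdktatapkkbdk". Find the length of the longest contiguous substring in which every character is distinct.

add a: [a] len 1
add p: [a, p] len 2
add d: [a, p, d] len 3
add a (repeat a, move left end past it): [p, d, a] len 3
add b: [p, d, a, b] len 4
add d (repeat d, move left end past it): [a, b, d] len 3
add k: [a, b, d, k] len 4
add t: [a, b, d, k, t] len 5
add a (repeat a, move left end past it): [b, d, k, t, a] len 5
add t (repeat t, move left end past it): [a, t] len 2
add a (repeat a, move left end past it): [t, a] len 2
add p: [t, a, p] len 3
add k: [t, a, p, k] len 4
add k (repeat k, move left end past it): [k] len 1
add b: [k, b] len 2
add d: [k, b, d] len 3
add k (repeat k, move left end past it): [b, d, k] len 3
Longest all-distinct length: 5.

5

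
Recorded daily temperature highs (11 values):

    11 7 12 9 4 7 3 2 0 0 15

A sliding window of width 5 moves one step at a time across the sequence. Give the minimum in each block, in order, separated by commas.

4, 4, 3, 2, 0, 0, 0

(11, 7, 12, 9, 4) → min 4
(7, 12, 9, 4, 7) → min 4
(12, 9, 4, 7, 3) → min 3
(9, 4, 7, 3, 2) → min 2
(4, 7, 3, 2, 0) → min 0
(7, 3, 2, 0, 0) → min 0
(3, 2, 0, 0, 15) → min 0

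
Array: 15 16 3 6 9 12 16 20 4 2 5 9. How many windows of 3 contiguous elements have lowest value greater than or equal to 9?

2

(15, 16, 3) → min 3
(16, 3, 6) → min 3
(3, 6, 9) → min 3
(6, 9, 12) → min 6
(9, 12, 16) → min 9  ≥ 9 ✓
(12, 16, 20) → min 12  ≥ 9 ✓
(16, 20, 4) → min 4
(20, 4, 2) → min 2
(4, 2, 5) → min 2
(2, 5, 9) → min 2
2 windows satisfy the condition.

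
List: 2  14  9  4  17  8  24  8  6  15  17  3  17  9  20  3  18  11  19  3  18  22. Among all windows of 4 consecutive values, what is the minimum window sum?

[2, 14, 9, 4] → sum 29
[14, 9, 4, 17] → sum 44
[9, 4, 17, 8] → sum 38
[4, 17, 8, 24] → sum 53
[17, 8, 24, 8] → sum 57
[8, 24, 8, 6] → sum 46
[24, 8, 6, 15] → sum 53
[8, 6, 15, 17] → sum 46
[6, 15, 17, 3] → sum 41
[15, 17, 3, 17] → sum 52
[17, 3, 17, 9] → sum 46
[3, 17, 9, 20] → sum 49
[17, 9, 20, 3] → sum 49
[9, 20, 3, 18] → sum 50
[20, 3, 18, 11] → sum 52
[3, 18, 11, 19] → sum 51
[18, 11, 19, 3] → sum 51
[11, 19, 3, 18] → sum 51
[19, 3, 18, 22] → sum 62
Minimum of these is 29.

29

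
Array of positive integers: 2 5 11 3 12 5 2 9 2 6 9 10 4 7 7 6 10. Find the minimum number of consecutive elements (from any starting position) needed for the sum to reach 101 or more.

15

add 2: running sum 2 < 101
add 5: running sum 7 < 101
add 11: running sum 18 < 101
add 3: running sum 21 < 101
add 12: running sum 33 < 101
add 5: running sum 38 < 101
add 2: running sum 40 < 101
add 9: running sum 49 < 101
add 2: running sum 51 < 101
add 6: running sum 57 < 101
add 9: running sum 66 < 101
add 10: running sum 76 < 101
add 4: running sum 80 < 101
add 7: running sum 87 < 101
add 7: running sum 94 < 101
add 6: running sum 100 < 101
end 16: [11, 3, 12, 5, 2, 9, 2, 6, 9, 10, 4, 7, 7, 6, 10] sum 103, len 15
Shortest qualifying length: 15.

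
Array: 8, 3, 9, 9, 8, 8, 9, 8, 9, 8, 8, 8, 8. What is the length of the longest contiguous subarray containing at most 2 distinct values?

11

add 8: window [8] (1 distinct), len 1
add 3: window [8, 3] (2 distinct), len 2
add 9: window [3, 9] (2 distinct), len 2
add 9: window [3, 9, 9] (2 distinct), len 3
add 8: window [9, 9, 8] (2 distinct), len 3
add 8: window [9, 9, 8, 8] (2 distinct), len 4
add 9: window [9, 9, 8, 8, 9] (2 distinct), len 5
add 8: window [9, 9, 8, 8, 9, 8] (2 distinct), len 6
add 9: window [9, 9, 8, 8, 9, 8, 9] (2 distinct), len 7
add 8: window [9, 9, 8, 8, 9, 8, 9, 8] (2 distinct), len 8
add 8: window [9, 9, 8, 8, 9, 8, 9, 8, 8] (2 distinct), len 9
add 8: window [9, 9, 8, 8, 9, 8, 9, 8, 8, 8] (2 distinct), len 10
add 8: window [9, 9, 8, 8, 9, 8, 9, 8, 8, 8, 8] (2 distinct), len 11
Longest length with ≤2 distinct: 11.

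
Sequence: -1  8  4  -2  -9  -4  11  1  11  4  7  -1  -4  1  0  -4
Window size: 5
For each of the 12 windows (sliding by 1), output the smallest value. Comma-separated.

-9, -9, -9, -9, -9, -4, 1, -1, -4, -4, -4, -4

(-1, 8, 4, -2, -9) → min -9
(8, 4, -2, -9, -4) → min -9
(4, -2, -9, -4, 11) → min -9
(-2, -9, -4, 11, 1) → min -9
(-9, -4, 11, 1, 11) → min -9
(-4, 11, 1, 11, 4) → min -4
(11, 1, 11, 4, 7) → min 1
(1, 11, 4, 7, -1) → min -1
(11, 4, 7, -1, -4) → min -4
(4, 7, -1, -4, 1) → min -4
(7, -1, -4, 1, 0) → min -4
(-1, -4, 1, 0, -4) → min -4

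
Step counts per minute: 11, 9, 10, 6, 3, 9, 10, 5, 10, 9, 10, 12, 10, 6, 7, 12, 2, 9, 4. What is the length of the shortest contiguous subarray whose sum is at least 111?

add 11: running sum 11 < 111
add 9: running sum 20 < 111
add 10: running sum 30 < 111
add 6: running sum 36 < 111
add 3: running sum 39 < 111
add 9: running sum 48 < 111
add 10: running sum 58 < 111
add 5: running sum 63 < 111
add 10: running sum 73 < 111
add 9: running sum 82 < 111
add 10: running sum 92 < 111
add 12: running sum 104 < 111
add 10: shortest ending here [11, 9, 10, 6, 3, 9, 10, 5, 10, 9, 10, 12, 10] sum 114, len 13
add 6: shortest ending here [11, 9, 10, 6, 3, 9, 10, 5, 10, 9, 10, 12, 10, 6] sum 120, len 14
add 7: shortest ending here [9, 10, 6, 3, 9, 10, 5, 10, 9, 10, 12, 10, 6, 7] sum 116, len 14
add 12: shortest ending here [10, 6, 3, 9, 10, 5, 10, 9, 10, 12, 10, 6, 7, 12] sum 119, len 14
add 2: shortest ending here [6, 3, 9, 10, 5, 10, 9, 10, 12, 10, 6, 7, 12, 2] sum 111, len 14
add 9: shortest ending here [9, 10, 5, 10, 9, 10, 12, 10, 6, 7, 12, 2, 9] sum 111, len 13
add 4: shortest ending here [9, 10, 5, 10, 9, 10, 12, 10, 6, 7, 12, 2, 9, 4] sum 115, len 14
Shortest qualifying length: 13.

13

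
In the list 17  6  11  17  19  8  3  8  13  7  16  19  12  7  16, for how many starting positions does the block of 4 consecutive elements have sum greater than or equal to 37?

[17, 6, 11, 17] → sum 51  ≥ 37 ✓
[6, 11, 17, 19] → sum 53  ≥ 37 ✓
[11, 17, 19, 8] → sum 55  ≥ 37 ✓
[17, 19, 8, 3] → sum 47  ≥ 37 ✓
[19, 8, 3, 8] → sum 38  ≥ 37 ✓
[8, 3, 8, 13] → sum 32
[3, 8, 13, 7] → sum 31
[8, 13, 7, 16] → sum 44  ≥ 37 ✓
[13, 7, 16, 19] → sum 55  ≥ 37 ✓
[7, 16, 19, 12] → sum 54  ≥ 37 ✓
[16, 19, 12, 7] → sum 54  ≥ 37 ✓
[19, 12, 7, 16] → sum 54  ≥ 37 ✓
10 windows satisfy the condition.

10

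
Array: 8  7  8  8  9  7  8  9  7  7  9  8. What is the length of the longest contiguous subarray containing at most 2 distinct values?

4

[8] 1 distinct, len 1
[8, 7] 2 distinct, len 2
[8, 7, 8] 2 distinct, len 3
[8, 7, 8, 8] 2 distinct, len 4
[8, 8, 9] 2 distinct, len 3
[9, 7] 2 distinct, len 2
[7, 8] 2 distinct, len 2
[8, 9] 2 distinct, len 2
[9, 7] 2 distinct, len 2
[9, 7, 7] 2 distinct, len 3
[9, 7, 7, 9] 2 distinct, len 4
[9, 8] 2 distinct, len 2
Longest length with ≤2 distinct: 4.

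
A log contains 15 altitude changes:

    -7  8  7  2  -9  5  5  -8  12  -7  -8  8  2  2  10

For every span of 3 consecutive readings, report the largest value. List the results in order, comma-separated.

8, 8, 7, 5, 5, 5, 12, 12, 12, 8, 8, 8, 10

-7 8 7 → max 8
8 7 2 → max 8
7 2 -9 → max 7
2 -9 5 → max 5
-9 5 5 → max 5
5 5 -8 → max 5
5 -8 12 → max 12
-8 12 -7 → max 12
12 -7 -8 → max 12
-7 -8 8 → max 8
-8 8 2 → max 8
8 2 2 → max 8
2 2 10 → max 10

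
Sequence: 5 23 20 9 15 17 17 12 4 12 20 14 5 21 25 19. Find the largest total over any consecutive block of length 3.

65

Each size-3 window and its sum:
5 23 20 → sum 48
23 20 9 → sum 52
20 9 15 → sum 44
9 15 17 → sum 41
15 17 17 → sum 49
17 17 12 → sum 46
17 12 4 → sum 33
12 4 12 → sum 28
4 12 20 → sum 36
12 20 14 → sum 46
20 14 5 → sum 39
14 5 21 → sum 40
5 21 25 → sum 51
21 25 19 → sum 65
Largest of these is 65.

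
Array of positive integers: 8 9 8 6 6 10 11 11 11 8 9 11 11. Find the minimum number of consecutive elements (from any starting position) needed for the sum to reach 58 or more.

6

Extend right; whenever the sum reaches 58, record the length and shrink from the left:
add 8: running sum 8 < 58
add 9: running sum 17 < 58
add 8: running sum 25 < 58
add 6: running sum 31 < 58
add 6: running sum 37 < 58
add 10: running sum 47 < 58
add 11: shortest ending here [8, 9, 8, 6, 6, 10, 11] sum 58, len 7
add 11: shortest ending here [9, 8, 6, 6, 10, 11, 11] sum 61, len 7
add 11: shortest ending here [8, 6, 6, 10, 11, 11, 11] sum 63, len 7
add 8: shortest ending here [6, 6, 10, 11, 11, 11, 8] sum 63, len 7
add 9: shortest ending here [10, 11, 11, 11, 8, 9] sum 60, len 6
add 11: shortest ending here [11, 11, 11, 8, 9, 11] sum 61, len 6
add 11: shortest ending here [11, 11, 8, 9, 11, 11] sum 61, len 6
Shortest qualifying length: 6.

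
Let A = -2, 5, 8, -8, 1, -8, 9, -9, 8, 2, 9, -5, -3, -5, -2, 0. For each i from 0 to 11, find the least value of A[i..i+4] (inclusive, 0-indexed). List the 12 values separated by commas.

-2 5 8 -8 1 → min -8
5 8 -8 1 -8 → min -8
8 -8 1 -8 9 → min -8
-8 1 -8 9 -9 → min -9
1 -8 9 -9 8 → min -9
-8 9 -9 8 2 → min -9
9 -9 8 2 9 → min -9
-9 8 2 9 -5 → min -9
8 2 9 -5 -3 → min -5
2 9 -5 -3 -5 → min -5
9 -5 -3 -5 -2 → min -5
-5 -3 -5 -2 0 → min -5

-8, -8, -8, -9, -9, -9, -9, -9, -5, -5, -5, -5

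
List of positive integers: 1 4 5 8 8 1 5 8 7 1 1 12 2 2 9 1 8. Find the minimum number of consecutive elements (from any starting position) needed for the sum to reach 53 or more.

add 1: running sum 1 < 53
add 4: running sum 5 < 53
add 5: running sum 10 < 53
add 8: running sum 18 < 53
add 8: running sum 26 < 53
add 1: running sum 27 < 53
add 5: running sum 32 < 53
add 8: running sum 40 < 53
add 7: running sum 47 < 53
add 1: running sum 48 < 53
add 1: running sum 49 < 53
add 12: shortest ending here [5, 8, 8, 1, 5, 8, 7, 1, 1, 12] sum 56, len 10
add 2: shortest ending here [8, 8, 1, 5, 8, 7, 1, 1, 12, 2] sum 53, len 10
add 2: shortest ending here [8, 8, 1, 5, 8, 7, 1, 1, 12, 2, 2] sum 55, len 11
add 9: shortest ending here [8, 1, 5, 8, 7, 1, 1, 12, 2, 2, 9] sum 56, len 11
add 1: shortest ending here [8, 1, 5, 8, 7, 1, 1, 12, 2, 2, 9, 1] sum 57, len 12
add 8: shortest ending here [5, 8, 7, 1, 1, 12, 2, 2, 9, 1, 8] sum 56, len 11
Shortest qualifying length: 10.

10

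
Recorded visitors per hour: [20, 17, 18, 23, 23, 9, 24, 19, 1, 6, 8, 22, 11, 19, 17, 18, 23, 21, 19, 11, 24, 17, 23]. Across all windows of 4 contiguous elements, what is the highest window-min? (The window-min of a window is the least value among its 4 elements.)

20 17 18 23 → min 17
17 18 23 23 → min 17
18 23 23 9 → min 9
23 23 9 24 → min 9
23 9 24 19 → min 9
9 24 19 1 → min 1
24 19 1 6 → min 1
19 1 6 8 → min 1
1 6 8 22 → min 1
6 8 22 11 → min 6
8 22 11 19 → min 8
22 11 19 17 → min 11
11 19 17 18 → min 11
19 17 18 23 → min 17
17 18 23 21 → min 17
18 23 21 19 → min 18
23 21 19 11 → min 11
21 19 11 24 → min 11
19 11 24 17 → min 11
11 24 17 23 → min 11
Highest of these is 18.

18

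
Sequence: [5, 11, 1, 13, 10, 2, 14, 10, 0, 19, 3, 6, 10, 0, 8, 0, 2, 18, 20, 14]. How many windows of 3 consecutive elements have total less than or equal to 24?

10

(5, 11, 1) → sum 17  ≤ 24 ✓
(11, 1, 13) → sum 25
(1, 13, 10) → sum 24  ≤ 24 ✓
(13, 10, 2) → sum 25
(10, 2, 14) → sum 26
(2, 14, 10) → sum 26
(14, 10, 0) → sum 24  ≤ 24 ✓
(10, 0, 19) → sum 29
(0, 19, 3) → sum 22  ≤ 24 ✓
(19, 3, 6) → sum 28
(3, 6, 10) → sum 19  ≤ 24 ✓
(6, 10, 0) → sum 16  ≤ 24 ✓
(10, 0, 8) → sum 18  ≤ 24 ✓
(0, 8, 0) → sum 8  ≤ 24 ✓
(8, 0, 2) → sum 10  ≤ 24 ✓
(0, 2, 18) → sum 20  ≤ 24 ✓
(2, 18, 20) → sum 40
(18, 20, 14) → sum 52
10 windows satisfy the condition.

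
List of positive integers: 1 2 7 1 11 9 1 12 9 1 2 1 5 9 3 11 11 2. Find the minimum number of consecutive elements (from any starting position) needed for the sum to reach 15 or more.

add 1: running sum 1 < 15
add 2: running sum 3 < 15
add 7: running sum 10 < 15
add 1: running sum 11 < 15
end 4: [7, 1, 11] sum 19, len 3
end 5: [11, 9] sum 20, len 2
end 6: [11, 9, 1] sum 21, len 3
end 7: [9, 1, 12] sum 22, len 3
end 8: [12, 9] sum 21, len 2
end 9: [12, 9, 1] sum 22, len 3
end 10: [12, 9, 1, 2] sum 24, len 4
end 11: [12, 9, 1, 2, 1] sum 25, len 5
end 12: [9, 1, 2, 1, 5] sum 18, len 5
end 13: [1, 5, 9] sum 15, len 3
end 14: [5, 9, 3] sum 17, len 3
end 15: [9, 3, 11] sum 23, len 3
end 16: [11, 11] sum 22, len 2
end 17: [11, 11, 2] sum 24, len 3
Shortest qualifying length: 2.

2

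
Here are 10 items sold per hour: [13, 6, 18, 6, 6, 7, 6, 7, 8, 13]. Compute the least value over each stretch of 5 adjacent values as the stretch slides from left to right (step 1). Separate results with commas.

6, 6, 6, 6, 6, 6

13 6 18 6 6 → min 6
6 18 6 6 7 → min 6
18 6 6 7 6 → min 6
6 6 7 6 7 → min 6
6 7 6 7 8 → min 6
7 6 7 8 13 → min 6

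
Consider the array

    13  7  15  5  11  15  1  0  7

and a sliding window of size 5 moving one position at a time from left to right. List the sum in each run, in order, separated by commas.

13 7 15 5 11 → sum 51
7 15 5 11 15 → sum 53
15 5 11 15 1 → sum 47
5 11 15 1 0 → sum 32
11 15 1 0 7 → sum 34

51, 53, 47, 32, 34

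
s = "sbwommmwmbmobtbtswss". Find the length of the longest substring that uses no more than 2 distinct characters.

add s: window [s] (1 distinct), len 1
add b: window [s, b] (2 distinct), len 2
add w: window [b, w] (2 distinct), len 2
add o: window [w, o] (2 distinct), len 2
add m: window [o, m] (2 distinct), len 2
add m: window [o, m, m] (2 distinct), len 3
add m: window [o, m, m, m] (2 distinct), len 4
add w: window [m, m, m, w] (2 distinct), len 4
add m: window [m, m, m, w, m] (2 distinct), len 5
add b: window [m, b] (2 distinct), len 2
add m: window [m, b, m] (2 distinct), len 3
add o: window [m, o] (2 distinct), len 2
add b: window [o, b] (2 distinct), len 2
add t: window [b, t] (2 distinct), len 2
add b: window [b, t, b] (2 distinct), len 3
add t: window [b, t, b, t] (2 distinct), len 4
add s: window [t, s] (2 distinct), len 2
add w: window [s, w] (2 distinct), len 2
add s: window [s, w, s] (2 distinct), len 3
add s: window [s, w, s, s] (2 distinct), len 4
Longest length with ≤2 distinct: 5.

5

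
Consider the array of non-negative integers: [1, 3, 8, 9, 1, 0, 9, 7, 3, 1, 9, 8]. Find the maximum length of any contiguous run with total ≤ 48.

10

Extend to the right; shrink from the left whenever the sum exceeds 48:
[1] sum 1 len 1
[1, 3] sum 4 len 2
[1, 3, 8] sum 12 len 3
[1, 3, 8, 9] sum 21 len 4
[1, 3, 8, 9, 1] sum 22 len 5
[1, 3, 8, 9, 1, 0] sum 22 len 6
[1, 3, 8, 9, 1, 0, 9] sum 31 len 7
[1, 3, 8, 9, 1, 0, 9, 7] sum 38 len 8
[1, 3, 8, 9, 1, 0, 9, 7, 3] sum 41 len 9
[1, 3, 8, 9, 1, 0, 9, 7, 3, 1] sum 42 len 10
[8, 9, 1, 0, 9, 7, 3, 1, 9] sum 47 len 9
[9, 1, 0, 9, 7, 3, 1, 9, 8] sum 47 len 9
Longest length seen: 10.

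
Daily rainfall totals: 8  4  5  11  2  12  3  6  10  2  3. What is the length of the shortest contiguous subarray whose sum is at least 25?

add 8: running sum 8 < 25
add 4: running sum 12 < 25
add 5: running sum 17 < 25
add 11: shortest ending here [8, 4, 5, 11] sum 28, len 4
add 2: shortest ending here [8, 4, 5, 11, 2] sum 30, len 5
add 12: shortest ending here [11, 2, 12] sum 25, len 3
add 3: shortest ending here [11, 2, 12, 3] sum 28, len 4
add 6: shortest ending here [11, 2, 12, 3, 6] sum 34, len 5
add 10: shortest ending here [12, 3, 6, 10] sum 31, len 4
add 2: shortest ending here [12, 3, 6, 10, 2] sum 33, len 5
add 3: shortest ending here [12, 3, 6, 10, 2, 3] sum 36, len 6
Shortest qualifying length: 3.

3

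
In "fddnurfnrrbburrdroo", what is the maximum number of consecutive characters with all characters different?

add f: [f] len 1
add d: [f, d] len 2
add d (repeat d, move left end past it): [d] len 1
add n: [d, n] len 2
add u: [d, n, u] len 3
add r: [d, n, u, r] len 4
add f: [d, n, u, r, f] len 5
add n (repeat n, move left end past it): [u, r, f, n] len 4
add r (repeat r, move left end past it): [f, n, r] len 3
add r (repeat r, move left end past it): [r] len 1
add b: [r, b] len 2
add b (repeat b, move left end past it): [b] len 1
add u: [b, u] len 2
add r: [b, u, r] len 3
add r (repeat r, move left end past it): [r] len 1
add d: [r, d] len 2
add r (repeat r, move left end past it): [d, r] len 2
add o: [d, r, o] len 3
add o (repeat o, move left end past it): [o] len 1
Longest all-distinct length: 5.

5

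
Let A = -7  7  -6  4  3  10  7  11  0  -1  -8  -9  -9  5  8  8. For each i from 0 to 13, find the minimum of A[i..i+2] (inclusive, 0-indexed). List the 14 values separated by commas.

-7, -6, -6, 3, 3, 7, 0, -1, -8, -9, -9, -9, -9, 5

-7 7 -6 → min -7
7 -6 4 → min -6
-6 4 3 → min -6
4 3 10 → min 3
3 10 7 → min 3
10 7 11 → min 7
7 11 0 → min 0
11 0 -1 → min -1
0 -1 -8 → min -8
-1 -8 -9 → min -9
-8 -9 -9 → min -9
-9 -9 5 → min -9
-9 5 8 → min -9
5 8 8 → min 5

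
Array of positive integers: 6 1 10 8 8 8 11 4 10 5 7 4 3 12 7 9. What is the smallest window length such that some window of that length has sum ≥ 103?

add 6: running sum 6 < 103
add 1: running sum 7 < 103
add 10: running sum 17 < 103
add 8: running sum 25 < 103
add 8: running sum 33 < 103
add 8: running sum 41 < 103
add 11: running sum 52 < 103
add 4: running sum 56 < 103
add 10: running sum 66 < 103
add 5: running sum 71 < 103
add 7: running sum 78 < 103
add 4: running sum 82 < 103
add 3: running sum 85 < 103
add 12: running sum 97 < 103
add 7: shortest ending here [6, 1, 10, 8, 8, 8, 11, 4, 10, 5, 7, 4, 3, 12, 7] sum 104, len 15
add 9: shortest ending here [10, 8, 8, 8, 11, 4, 10, 5, 7, 4, 3, 12, 7, 9] sum 106, len 14
Shortest qualifying length: 14.

14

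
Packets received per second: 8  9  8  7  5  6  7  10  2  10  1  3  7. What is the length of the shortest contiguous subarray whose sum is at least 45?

add 8: running sum 8 < 45
add 9: running sum 17 < 45
add 8: running sum 25 < 45
add 7: running sum 32 < 45
add 5: running sum 37 < 45
add 6: running sum 43 < 45
end 6: [8, 9, 8, 7, 5, 6, 7] sum 50, len 7
end 7: [9, 8, 7, 5, 6, 7, 10] sum 52, len 7
end 8: [8, 7, 5, 6, 7, 10, 2] sum 45, len 7
end 9: [7, 5, 6, 7, 10, 2, 10] sum 47, len 7
end 10: [7, 5, 6, 7, 10, 2, 10, 1] sum 48, len 8
end 11: [7, 5, 6, 7, 10, 2, 10, 1, 3] sum 51, len 9
end 12: [6, 7, 10, 2, 10, 1, 3, 7] sum 46, len 8
Shortest qualifying length: 7.

7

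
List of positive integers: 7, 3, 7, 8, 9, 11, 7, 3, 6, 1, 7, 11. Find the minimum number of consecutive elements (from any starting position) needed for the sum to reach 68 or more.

10

Extend right; whenever the sum reaches 68, record the length and shrink from the left:
add 7: running sum 7 < 68
add 3: running sum 10 < 68
add 7: running sum 17 < 68
add 8: running sum 25 < 68
add 9: running sum 34 < 68
add 11: running sum 45 < 68
add 7: running sum 52 < 68
add 3: running sum 55 < 68
add 6: running sum 61 < 68
add 1: running sum 62 < 68
add 7: shortest ending here [7, 3, 7, 8, 9, 11, 7, 3, 6, 1, 7] sum 69, len 11
add 11: shortest ending here [7, 8, 9, 11, 7, 3, 6, 1, 7, 11] sum 70, len 10
Shortest qualifying length: 10.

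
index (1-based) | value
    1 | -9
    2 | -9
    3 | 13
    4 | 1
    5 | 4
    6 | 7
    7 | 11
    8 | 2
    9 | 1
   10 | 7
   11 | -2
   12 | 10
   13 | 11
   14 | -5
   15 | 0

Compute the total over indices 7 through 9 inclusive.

Elements at indices 7..9: 11, 2, 1
sum(11, 2, 1) = 14

14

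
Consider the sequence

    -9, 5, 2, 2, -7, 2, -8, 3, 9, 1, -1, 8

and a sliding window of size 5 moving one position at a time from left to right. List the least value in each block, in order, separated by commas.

(-9, 5, 2, 2, -7) → min -9
(5, 2, 2, -7, 2) → min -7
(2, 2, -7, 2, -8) → min -8
(2, -7, 2, -8, 3) → min -8
(-7, 2, -8, 3, 9) → min -8
(2, -8, 3, 9, 1) → min -8
(-8, 3, 9, 1, -1) → min -8
(3, 9, 1, -1, 8) → min -1

-9, -7, -8, -8, -8, -8, -8, -1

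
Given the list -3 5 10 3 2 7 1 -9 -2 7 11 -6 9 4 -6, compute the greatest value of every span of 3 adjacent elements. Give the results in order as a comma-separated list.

10, 10, 10, 7, 7, 7, 1, 7, 11, 11, 11, 9, 9

(-3, 5, 10) → max 10
(5, 10, 3) → max 10
(10, 3, 2) → max 10
(3, 2, 7) → max 7
(2, 7, 1) → max 7
(7, 1, -9) → max 7
(1, -9, -2) → max 1
(-9, -2, 7) → max 7
(-2, 7, 11) → max 11
(7, 11, -6) → max 11
(11, -6, 9) → max 11
(-6, 9, 4) → max 9
(9, 4, -6) → max 9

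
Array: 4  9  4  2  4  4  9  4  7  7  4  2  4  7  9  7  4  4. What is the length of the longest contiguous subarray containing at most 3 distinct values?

Extend right; when distinct count exceeds 3, shrink from the left:
add 4: window [4] (1 distinct), len 1
add 9: window [4, 9] (2 distinct), len 2
add 4: window [4, 9, 4] (2 distinct), len 3
add 2: window [4, 9, 4, 2] (3 distinct), len 4
add 4: window [4, 9, 4, 2, 4] (3 distinct), len 5
add 4: window [4, 9, 4, 2, 4, 4] (3 distinct), len 6
add 9: window [4, 9, 4, 2, 4, 4, 9] (3 distinct), len 7
add 4: window [4, 9, 4, 2, 4, 4, 9, 4] (3 distinct), len 8
add 7: window [4, 4, 9, 4, 7] (3 distinct), len 5
add 7: window [4, 4, 9, 4, 7, 7] (3 distinct), len 6
add 4: window [4, 4, 9, 4, 7, 7, 4] (3 distinct), len 7
add 2: window [4, 7, 7, 4, 2] (3 distinct), len 5
add 4: window [4, 7, 7, 4, 2, 4] (3 distinct), len 6
add 7: window [4, 7, 7, 4, 2, 4, 7] (3 distinct), len 7
add 9: window [4, 7, 9] (3 distinct), len 3
add 7: window [4, 7, 9, 7] (3 distinct), len 4
add 4: window [4, 7, 9, 7, 4] (3 distinct), len 5
add 4: window [4, 7, 9, 7, 4, 4] (3 distinct), len 6
Longest length with ≤3 distinct: 8.

8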